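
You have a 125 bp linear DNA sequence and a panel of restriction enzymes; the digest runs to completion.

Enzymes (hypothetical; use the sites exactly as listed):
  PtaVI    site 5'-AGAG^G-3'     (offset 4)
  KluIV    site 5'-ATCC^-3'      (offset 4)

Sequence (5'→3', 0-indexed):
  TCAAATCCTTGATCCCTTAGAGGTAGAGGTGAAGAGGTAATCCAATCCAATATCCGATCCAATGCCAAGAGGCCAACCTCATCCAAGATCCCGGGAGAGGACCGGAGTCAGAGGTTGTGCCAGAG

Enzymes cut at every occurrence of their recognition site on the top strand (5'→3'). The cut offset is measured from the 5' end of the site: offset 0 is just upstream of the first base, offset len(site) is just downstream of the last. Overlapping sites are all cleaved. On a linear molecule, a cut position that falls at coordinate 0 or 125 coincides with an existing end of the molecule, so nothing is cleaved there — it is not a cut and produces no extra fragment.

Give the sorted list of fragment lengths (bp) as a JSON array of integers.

Scan for sites:
  PtaVI (AGAGG, off=4): starts [18, 24, 32, 67, 95, 109] → cuts [22, 28, 36, 71, 99, 113]
  KluIV (ATCC, off=4): starts [4, 11, 39, 44, 51, 56, 80, 87] → cuts [8, 15, 43, 48, 55, 60, 84, 91]

Pooled cuts: [8, 15, 22, 28, 36, 43, 48, 55, 60, 71, 84, 91, 99, 113]

Fragments:
  [0,8): 8 bp
  [8,15): 7 bp
  [15,22): 7 bp
  [22,28): 6 bp
  [28,36): 8 bp
  [36,43): 7 bp
  [43,48): 5 bp
  [48,55): 7 bp
  [55,60): 5 bp
  [60,71): 11 bp
  [71,84): 13 bp
  [84,91): 7 bp
  [91,99): 8 bp
  [99,113): 14 bp
  [113,125): 12 bp

[5,5,6,7,7,7,7,7,8,8,8,11,12,13,14]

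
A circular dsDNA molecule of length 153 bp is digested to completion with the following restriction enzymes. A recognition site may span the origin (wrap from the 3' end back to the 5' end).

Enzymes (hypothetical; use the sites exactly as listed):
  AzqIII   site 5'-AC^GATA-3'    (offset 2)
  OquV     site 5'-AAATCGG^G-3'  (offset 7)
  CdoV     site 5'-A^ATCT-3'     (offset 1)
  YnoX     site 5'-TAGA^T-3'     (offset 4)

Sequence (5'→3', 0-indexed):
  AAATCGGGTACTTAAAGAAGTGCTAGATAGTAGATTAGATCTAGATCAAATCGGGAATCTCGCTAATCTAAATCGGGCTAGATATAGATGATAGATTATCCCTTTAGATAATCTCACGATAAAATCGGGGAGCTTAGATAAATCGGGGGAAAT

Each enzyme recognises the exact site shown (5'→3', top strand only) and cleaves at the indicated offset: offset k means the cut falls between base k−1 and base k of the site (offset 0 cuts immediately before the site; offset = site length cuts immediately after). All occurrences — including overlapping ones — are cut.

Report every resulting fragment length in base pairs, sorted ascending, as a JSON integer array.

[2,2,5,6,6,6,7,7,7,8,9,9,10,11,11,13,14,20]

Site scan:
  AzqIII ACGATA/2: at [115] ⇒ [117]
  OquV AAATCGGG/7: at [0, 47, 69, 121, 139] ⇒ [7, 54, 76, 128, 146]
  CdoV AATCT/1: at [55, 64, 109] ⇒ [56, 65, 110]
  YnoX TAGAT/4: at [23, 30, 35, 41, 78, 84, 91, 104, 134] ⇒ [27, 34, 39, 45, 82, 88, 95, 108, 138]

Pooled cuts: [7, 27, 34, 39, 45, 54, 56, 65, 76, 82, 88, 95, 108, 110, 117, 128, 138, 146]

Fragments:
  7→27: 20 bp
  27→34: 7 bp
  34→39: 5 bp
  39→45: 6 bp
  45→54: 9 bp
  54→56: 2 bp
  56→65: 9 bp
  65→76: 11 bp
  76→82: 6 bp
  82→88: 6 bp
  88→95: 7 bp
  95→108: 13 bp
  108→110: 2 bp
  110→117: 7 bp
  117→128: 11 bp
  128→138: 10 bp
  138→146: 8 bp
  146→7 (wrap): 153-146+7 = 14 bp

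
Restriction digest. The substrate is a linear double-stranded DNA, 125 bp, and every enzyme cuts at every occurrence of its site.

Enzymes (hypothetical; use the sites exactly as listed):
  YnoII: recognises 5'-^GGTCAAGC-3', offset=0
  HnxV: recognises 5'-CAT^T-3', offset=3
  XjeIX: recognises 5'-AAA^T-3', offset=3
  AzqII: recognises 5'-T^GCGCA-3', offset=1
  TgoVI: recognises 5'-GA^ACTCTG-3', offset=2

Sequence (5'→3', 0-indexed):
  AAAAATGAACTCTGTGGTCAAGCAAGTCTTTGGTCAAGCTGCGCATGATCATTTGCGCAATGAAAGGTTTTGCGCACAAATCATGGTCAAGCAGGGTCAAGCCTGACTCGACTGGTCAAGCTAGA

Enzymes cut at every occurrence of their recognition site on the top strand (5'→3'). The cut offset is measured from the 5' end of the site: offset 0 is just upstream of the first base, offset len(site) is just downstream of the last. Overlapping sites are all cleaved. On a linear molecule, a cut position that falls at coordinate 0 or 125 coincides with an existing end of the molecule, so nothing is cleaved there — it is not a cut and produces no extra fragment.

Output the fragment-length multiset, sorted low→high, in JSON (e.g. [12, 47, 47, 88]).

Per-enzyme occurrences:
  YnoII GGTCAAGC/0: at [15, 31, 84, 94, 113] ⇒ [15, 31, 84, 94, 113]
  HnxV CATT/3: at [49] ⇒ [52]
  XjeIX AAAT/3: at [2, 77] ⇒ [5, 80]
  AzqII TGCGCA/1: at [39, 53, 70] ⇒ [40, 54, 71]
  TgoVI GAACTCTG/2: at [6] ⇒ [8]

Pooled cuts: [5, 8, 15, 31, 40, 52, 54, 71, 80, 84, 94, 113]

Fragment lengths:
  [0,5): 5 bp
  [5,8): 3 bp
  [8,15): 7 bp
  [15,31): 16 bp
  [31,40): 9 bp
  [40,52): 12 bp
  [52,54): 2 bp
  [54,71): 17 bp
  [71,80): 9 bp
  [80,84): 4 bp
  [84,94): 10 bp
  [94,113): 19 bp
  [113,125): 12 bp

[2,3,4,5,7,9,9,10,12,12,16,17,19]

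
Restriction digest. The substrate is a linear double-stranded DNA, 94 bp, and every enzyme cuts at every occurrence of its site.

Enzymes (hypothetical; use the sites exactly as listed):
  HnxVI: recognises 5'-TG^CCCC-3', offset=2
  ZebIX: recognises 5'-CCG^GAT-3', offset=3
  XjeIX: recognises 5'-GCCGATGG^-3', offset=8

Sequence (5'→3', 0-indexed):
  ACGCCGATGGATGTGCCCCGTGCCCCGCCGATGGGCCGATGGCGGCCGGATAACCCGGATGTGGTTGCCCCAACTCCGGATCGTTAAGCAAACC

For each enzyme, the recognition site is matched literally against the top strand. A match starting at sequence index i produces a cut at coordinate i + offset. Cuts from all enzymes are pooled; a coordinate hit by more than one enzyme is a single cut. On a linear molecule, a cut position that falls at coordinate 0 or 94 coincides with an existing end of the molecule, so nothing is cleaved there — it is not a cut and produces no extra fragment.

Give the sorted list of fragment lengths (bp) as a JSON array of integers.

[5,6,7,8,9,10,10,11,12,16]

Scan for sites:
  HnxVI (TGCCCC, off=2): starts [13, 20, 65] → cuts [15, 22, 67]
  ZebIX (CCGGAT, off=3): starts [45, 54, 75] → cuts [48, 57, 78]
  XjeIX (GCCGATGG, off=8): starts [2, 26, 34] → cuts [10, 34, 42]

All cut coordinates (distinct, sorted): [10, 15, 22, 34, 42, 48, 57, 67, 78]

Fragment lengths:
  [0,10): 10 bp
  [10,15): 5 bp
  [15,22): 7 bp
  [22,34): 12 bp
  [34,42): 8 bp
  [42,48): 6 bp
  [48,57): 9 bp
  [57,67): 10 bp
  [67,78): 11 bp
  [78,94): 16 bp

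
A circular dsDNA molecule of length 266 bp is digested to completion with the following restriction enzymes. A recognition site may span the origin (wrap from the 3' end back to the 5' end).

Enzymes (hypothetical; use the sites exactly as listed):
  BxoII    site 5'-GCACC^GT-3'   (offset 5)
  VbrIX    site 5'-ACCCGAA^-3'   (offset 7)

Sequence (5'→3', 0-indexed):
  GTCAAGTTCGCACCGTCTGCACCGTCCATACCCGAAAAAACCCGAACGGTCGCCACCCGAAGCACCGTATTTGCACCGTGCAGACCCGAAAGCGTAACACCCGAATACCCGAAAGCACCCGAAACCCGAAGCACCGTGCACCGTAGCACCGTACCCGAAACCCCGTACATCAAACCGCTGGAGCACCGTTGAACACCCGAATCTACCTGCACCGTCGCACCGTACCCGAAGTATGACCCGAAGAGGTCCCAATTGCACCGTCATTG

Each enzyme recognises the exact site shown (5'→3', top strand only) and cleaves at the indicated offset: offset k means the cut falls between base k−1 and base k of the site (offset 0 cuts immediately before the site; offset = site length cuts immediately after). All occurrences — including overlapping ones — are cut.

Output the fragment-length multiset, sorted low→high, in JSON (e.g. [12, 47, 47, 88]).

Site scan:
  BxoII GCACCGT/5: at [9, 18, 61, 72, 130, 137, 145, 182, 208, 216, 254] ⇒ [14, 23, 66, 77, 135, 142, 150, 187, 213, 221, 259]
  VbrIX ACCCGAA/7: at [29, 39, 54, 83, 98, 106, 116, 123, 152, 194, 223, 235] ⇒ [36, 46, 61, 90, 105, 113, 123, 130, 159, 201, 230, 242]

All cut coordinates (distinct, sorted): [14, 23, 36, 46, 61, 66, 77, 90, 105, 113, 123, 130, 135, 142, 150, 159, 187, 201, 213, 221, 230, 242, 259]

Fragment lengths:
  14→23: 9 bp
  23→36: 13 bp
  36→46: 10 bp
  46→61: 15 bp
  61→66: 5 bp
  66→77: 11 bp
  77→90: 13 bp
  90→105: 15 bp
  105→113: 8 bp
  113→123: 10 bp
  123→130: 7 bp
  130→135: 5 bp
  135→142: 7 bp
  142→150: 8 bp
  150→159: 9 bp
  159→187: 28 bp
  187→201: 14 bp
  201→213: 12 bp
  213→221: 8 bp
  221→230: 9 bp
  230→242: 12 bp
  242→259: 17 bp
  259→14 (wrap): 266-259+14 = 21 bp

[5,5,7,7,8,8,8,9,9,9,10,10,11,12,12,13,13,14,15,15,17,21,28]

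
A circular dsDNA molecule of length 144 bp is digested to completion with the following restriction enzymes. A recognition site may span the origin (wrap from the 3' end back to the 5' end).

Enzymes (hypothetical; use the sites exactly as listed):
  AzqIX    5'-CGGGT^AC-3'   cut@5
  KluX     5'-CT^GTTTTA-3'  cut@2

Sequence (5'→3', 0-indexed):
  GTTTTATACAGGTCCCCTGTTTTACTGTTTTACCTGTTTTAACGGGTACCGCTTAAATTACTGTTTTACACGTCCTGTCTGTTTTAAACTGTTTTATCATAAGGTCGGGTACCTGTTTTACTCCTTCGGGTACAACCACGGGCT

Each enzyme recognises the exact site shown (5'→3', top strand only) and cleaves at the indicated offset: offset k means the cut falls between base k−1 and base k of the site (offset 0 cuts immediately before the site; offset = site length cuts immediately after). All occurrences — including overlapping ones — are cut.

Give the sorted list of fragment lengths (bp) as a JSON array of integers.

[4,8,9,10,12,13,15,17,18,18,20]

Site scan:
  AzqIX (CGGGTAC, off=5): starts [42, 105, 126] → cuts [47, 110, 131]
  KluX (CTGTTTTA, off=2): starts [16, 24, 33, 60, 78, 88, 112, 142] → cuts [0, 18, 26, 35, 62, 80, 90, 114]

All cut coordinates (distinct, sorted): [0, 18, 26, 35, 47, 62, 80, 90, 110, 114, 131]

Fragment lengths:
  0→18: 18 bp
  18→26: 8 bp
  26→35: 9 bp
  35→47: 12 bp
  47→62: 15 bp
  62→80: 18 bp
  80→90: 10 bp
  90→110: 20 bp
  110→114: 4 bp
  114→131: 17 bp
  131→0 (wrap): 144-131+0 = 13 bp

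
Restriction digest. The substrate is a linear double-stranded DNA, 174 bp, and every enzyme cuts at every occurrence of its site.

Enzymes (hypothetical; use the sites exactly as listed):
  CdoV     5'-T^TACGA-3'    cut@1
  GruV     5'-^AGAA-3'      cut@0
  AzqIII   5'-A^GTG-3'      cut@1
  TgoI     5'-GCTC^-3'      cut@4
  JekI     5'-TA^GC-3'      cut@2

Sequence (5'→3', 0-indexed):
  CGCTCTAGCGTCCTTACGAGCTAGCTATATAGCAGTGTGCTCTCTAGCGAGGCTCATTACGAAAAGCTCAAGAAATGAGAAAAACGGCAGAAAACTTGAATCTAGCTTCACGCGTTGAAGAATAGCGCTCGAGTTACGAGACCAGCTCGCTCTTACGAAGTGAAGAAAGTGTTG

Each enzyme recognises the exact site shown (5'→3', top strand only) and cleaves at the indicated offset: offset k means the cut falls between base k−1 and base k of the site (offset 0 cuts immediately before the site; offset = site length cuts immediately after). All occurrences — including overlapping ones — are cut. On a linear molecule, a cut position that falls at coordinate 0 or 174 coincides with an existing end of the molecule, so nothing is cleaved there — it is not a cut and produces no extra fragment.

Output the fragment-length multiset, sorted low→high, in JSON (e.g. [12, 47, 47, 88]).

Scan for sites:
  CdoV TTACGA/1: at [13, 56, 133, 152] ⇒ [14, 57, 134, 153]
  GruV AGAA/0: at [70, 77, 88, 118, 163] ⇒ [70, 77, 88, 118, 163]
  AzqIII AGTG/1: at [33, 158, 167] ⇒ [34, 159, 168]
  TgoI GCTC/4: at [1, 38, 51, 65, 126, 144, 148] ⇒ [5, 42, 55, 69, 130, 148, 152]
  JekI TAGC/2: at [5, 21, 29, 44, 102, 122] ⇒ [7, 23, 31, 46, 104, 124]

All cut coordinates (distinct, sorted): [5, 7, 14, 23, 31, 34, 42, 46, 55, 57, 69, 70, 77, 88, 104, 118, 124, 130, 134, 148, 152, 153, 159, 163, 168]

Fragments:
  [0,5): 5 bp
  [5,7): 2 bp
  [7,14): 7 bp
  [14,23): 9 bp
  [23,31): 8 bp
  [31,34): 3 bp
  [34,42): 8 bp
  [42,46): 4 bp
  [46,55): 9 bp
  [55,57): 2 bp
  [57,69): 12 bp
  [69,70): 1 bp
  [70,77): 7 bp
  [77,88): 11 bp
  [88,104): 16 bp
  [104,118): 14 bp
  [118,124): 6 bp
  [124,130): 6 bp
  [130,134): 4 bp
  [134,148): 14 bp
  [148,152): 4 bp
  [152,153): 1 bp
  [153,159): 6 bp
  [159,163): 4 bp
  [163,168): 5 bp
  [168,174): 6 bp

[1,1,2,2,3,4,4,4,4,5,5,6,6,6,6,7,7,8,8,9,9,11,12,14,14,16]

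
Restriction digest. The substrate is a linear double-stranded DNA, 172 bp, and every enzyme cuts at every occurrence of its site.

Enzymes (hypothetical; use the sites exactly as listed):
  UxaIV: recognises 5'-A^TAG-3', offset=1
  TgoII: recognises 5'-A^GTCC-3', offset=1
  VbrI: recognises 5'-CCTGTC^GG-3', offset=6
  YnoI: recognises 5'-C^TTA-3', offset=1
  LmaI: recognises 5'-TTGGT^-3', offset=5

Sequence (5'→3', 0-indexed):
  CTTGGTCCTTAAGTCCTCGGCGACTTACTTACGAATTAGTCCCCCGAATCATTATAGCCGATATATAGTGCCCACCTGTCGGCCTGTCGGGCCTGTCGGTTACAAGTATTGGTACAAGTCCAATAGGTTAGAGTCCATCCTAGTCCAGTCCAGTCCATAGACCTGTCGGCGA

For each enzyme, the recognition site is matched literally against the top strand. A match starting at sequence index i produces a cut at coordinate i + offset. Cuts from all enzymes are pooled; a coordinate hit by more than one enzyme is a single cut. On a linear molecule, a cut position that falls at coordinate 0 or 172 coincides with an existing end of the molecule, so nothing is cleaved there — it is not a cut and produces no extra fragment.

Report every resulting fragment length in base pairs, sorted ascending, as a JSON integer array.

[2,4,4,4,5,5,5,5,6,6,8,9,9,10,10,10,11,12,15,16,16]

Per-enzyme occurrences:
  UxaIV (ATAG, off=1): starts [53, 64, 122, 156] → cuts [54, 65, 123, 157]
  TgoII (AGTCC, off=1): starts [11, 37, 116, 131, 141, 146, 151] → cuts [12, 38, 117, 132, 142, 147, 152]
  VbrI (CCTGTCGG, off=6): starts [74, 82, 91, 161] → cuts [80, 88, 97, 167]
  YnoI (CTTA, off=1): starts [7, 23, 27] → cuts [8, 24, 28]
  LmaI (TTGGT, off=5): starts [1, 108] → cuts [6, 113]

Pooled cuts: [6, 8, 12, 24, 28, 38, 54, 65, 80, 88, 97, 113, 117, 123, 132, 142, 147, 152, 157, 167]

Fragments:
  [0,6): 6 bp
  [6,8): 2 bp
  [8,12): 4 bp
  [12,24): 12 bp
  [24,28): 4 bp
  [28,38): 10 bp
  [38,54): 16 bp
  [54,65): 11 bp
  [65,80): 15 bp
  [80,88): 8 bp
  [88,97): 9 bp
  [97,113): 16 bp
  [113,117): 4 bp
  [117,123): 6 bp
  [123,132): 9 bp
  [132,142): 10 bp
  [142,147): 5 bp
  [147,152): 5 bp
  [152,157): 5 bp
  [157,167): 10 bp
  [167,172): 5 bp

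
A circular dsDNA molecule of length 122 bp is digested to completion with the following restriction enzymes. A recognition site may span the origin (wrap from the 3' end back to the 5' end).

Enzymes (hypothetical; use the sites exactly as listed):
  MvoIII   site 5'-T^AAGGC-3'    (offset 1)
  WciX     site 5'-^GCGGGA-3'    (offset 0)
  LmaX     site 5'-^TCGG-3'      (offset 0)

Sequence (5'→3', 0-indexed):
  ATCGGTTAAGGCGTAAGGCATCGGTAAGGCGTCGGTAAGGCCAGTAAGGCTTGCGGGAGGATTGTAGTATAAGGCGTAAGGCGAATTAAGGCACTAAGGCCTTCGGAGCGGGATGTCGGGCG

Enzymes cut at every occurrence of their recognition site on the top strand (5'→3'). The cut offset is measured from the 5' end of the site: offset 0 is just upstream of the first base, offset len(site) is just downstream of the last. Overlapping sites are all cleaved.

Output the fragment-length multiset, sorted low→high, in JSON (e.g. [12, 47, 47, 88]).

[5,5,5,6,6,6,7,7,7,7,8,8,8,9,10,18]

Per-enzyme occurrences:
  MvoIII TAAGGC/1: at [6, 13, 24, 35, 44, 69, 76, 86, 94] ⇒ [7, 14, 25, 36, 45, 70, 77, 87, 95]
  WciX GCGGGA/0: at [52, 107] ⇒ [52, 107]
  LmaX TCGG/0: at [1, 20, 31, 102, 115] ⇒ [1, 20, 31, 102, 115]

All cut coordinates (distinct, sorted): [1, 7, 14, 20, 25, 31, 36, 45, 52, 70, 77, 87, 95, 102, 107, 115]

Fragment lengths:
  1→7: 6 bp
  7→14: 7 bp
  14→20: 6 bp
  20→25: 5 bp
  25→31: 6 bp
  31→36: 5 bp
  36→45: 9 bp
  45→52: 7 bp
  52→70: 18 bp
  70→77: 7 bp
  77→87: 10 bp
  87→95: 8 bp
  95→102: 7 bp
  102→107: 5 bp
  107→115: 8 bp
  115→1 (wrap): 122-115+1 = 8 bp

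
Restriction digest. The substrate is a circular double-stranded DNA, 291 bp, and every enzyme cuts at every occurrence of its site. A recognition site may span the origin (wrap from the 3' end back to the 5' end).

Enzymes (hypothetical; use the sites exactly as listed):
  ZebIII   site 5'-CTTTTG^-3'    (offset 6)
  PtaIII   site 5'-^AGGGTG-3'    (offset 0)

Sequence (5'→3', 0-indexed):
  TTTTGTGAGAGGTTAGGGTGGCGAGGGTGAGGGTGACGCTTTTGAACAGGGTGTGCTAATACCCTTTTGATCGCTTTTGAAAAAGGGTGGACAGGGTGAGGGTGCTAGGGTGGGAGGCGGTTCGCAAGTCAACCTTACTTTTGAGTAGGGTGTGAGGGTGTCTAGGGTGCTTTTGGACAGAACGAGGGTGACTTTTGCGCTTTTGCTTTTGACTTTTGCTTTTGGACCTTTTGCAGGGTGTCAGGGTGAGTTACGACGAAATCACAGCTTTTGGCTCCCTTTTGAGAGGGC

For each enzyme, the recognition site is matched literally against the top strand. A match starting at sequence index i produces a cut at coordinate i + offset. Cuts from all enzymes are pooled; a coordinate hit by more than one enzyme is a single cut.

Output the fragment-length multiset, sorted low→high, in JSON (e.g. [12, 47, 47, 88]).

Site scan:
  ZebIII (CTTTTG, off=6): starts [38, 63, 73, 137, 169, 191, 199, 205, 212, 218, 227, 267, 278, 290] → cuts [5, 44, 69, 79, 143, 175, 197, 205, 211, 218, 224, 233, 273, 284]
  PtaIII (AGGGTG, off=0): starts [14, 23, 29, 47, 83, 92, 98, 106, 146, 154, 163, 184, 234, 242] → cuts [14, 23, 29, 47, 83, 92, 98, 106, 146, 154, 163, 184, 234, 242]

Pooled cuts: [5, 14, 23, 29, 44, 47, 69, 79, 83, 92, 98, 106, 143, 146, 154, 163, 175, 184, 197, 205, 211, 218, 224, 233, 234, 242, 273, 284]

Fragment lengths:
  5→14: 9 bp
  14→23: 9 bp
  23→29: 6 bp
  29→44: 15 bp
  44→47: 3 bp
  47→69: 22 bp
  69→79: 10 bp
  79→83: 4 bp
  83→92: 9 bp
  92→98: 6 bp
  98→106: 8 bp
  106→143: 37 bp
  143→146: 3 bp
  146→154: 8 bp
  154→163: 9 bp
  163→175: 12 bp
  175→184: 9 bp
  184→197: 13 bp
  197→205: 8 bp
  205→211: 6 bp
  211→218: 7 bp
  218→224: 6 bp
  224→233: 9 bp
  233→234: 1 bp
  234→242: 8 bp
  242→273: 31 bp
  273→284: 11 bp
  284→5 (wrap): 291-284+5 = 12 bp

[1,3,3,4,6,6,6,6,7,8,8,8,8,9,9,9,9,9,9,10,11,12,12,13,15,22,31,37]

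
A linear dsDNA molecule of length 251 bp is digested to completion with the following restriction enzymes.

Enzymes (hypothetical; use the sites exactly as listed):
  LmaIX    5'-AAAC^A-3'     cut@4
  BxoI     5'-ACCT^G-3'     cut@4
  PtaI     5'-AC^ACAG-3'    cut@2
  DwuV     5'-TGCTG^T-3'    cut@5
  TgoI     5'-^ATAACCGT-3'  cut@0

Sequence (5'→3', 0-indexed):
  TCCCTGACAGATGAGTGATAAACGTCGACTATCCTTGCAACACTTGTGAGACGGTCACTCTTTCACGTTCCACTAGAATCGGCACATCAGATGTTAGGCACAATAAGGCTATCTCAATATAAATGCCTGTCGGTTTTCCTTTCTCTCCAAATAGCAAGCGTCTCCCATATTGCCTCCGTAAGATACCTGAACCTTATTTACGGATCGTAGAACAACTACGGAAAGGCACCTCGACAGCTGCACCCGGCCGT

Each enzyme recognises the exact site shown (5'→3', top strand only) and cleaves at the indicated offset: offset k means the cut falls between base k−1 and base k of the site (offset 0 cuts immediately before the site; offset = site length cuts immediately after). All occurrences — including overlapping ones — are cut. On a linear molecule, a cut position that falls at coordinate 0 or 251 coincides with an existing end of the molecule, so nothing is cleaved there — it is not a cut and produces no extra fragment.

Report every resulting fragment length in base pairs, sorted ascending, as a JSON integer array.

Scan for sites:
  LmaIX (AAACA, off=4): no sites
  BxoI ACCTG/4: at [184] ⇒ [188]
  PtaI (ACACAG, off=2): no sites
  DwuV (TGCTGT, off=5): no sites
  TgoI (ATAACCGT, off=0): no sites

Pooled cuts: [188]

Fragment lengths:
  [0,188): 188 bp
  [188,251): 63 bp

[63,188]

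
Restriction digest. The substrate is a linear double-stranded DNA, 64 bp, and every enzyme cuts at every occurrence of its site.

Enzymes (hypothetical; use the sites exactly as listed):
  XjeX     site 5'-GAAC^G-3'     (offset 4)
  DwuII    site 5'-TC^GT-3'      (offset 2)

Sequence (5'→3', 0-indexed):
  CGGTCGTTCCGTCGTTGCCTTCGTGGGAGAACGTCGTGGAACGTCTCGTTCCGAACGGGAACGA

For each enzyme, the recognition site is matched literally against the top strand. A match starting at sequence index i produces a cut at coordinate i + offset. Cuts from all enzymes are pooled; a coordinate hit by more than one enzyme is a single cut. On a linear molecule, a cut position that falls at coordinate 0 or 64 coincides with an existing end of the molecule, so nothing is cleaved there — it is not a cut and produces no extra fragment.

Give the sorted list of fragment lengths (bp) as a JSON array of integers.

[2,3,5,5,6,7,8,9,9,10]

Site scan:
  XjeX GAACG/4: at [28, 38, 52, 58] ⇒ [32, 42, 56, 62]
  DwuII TCGT/2: at [3, 11, 20, 33, 45] ⇒ [5, 13, 22, 35, 47]

All cut coordinates (distinct, sorted): [5, 13, 22, 32, 35, 42, 47, 56, 62]

Fragment lengths:
  [0,5): 5 bp
  [5,13): 8 bp
  [13,22): 9 bp
  [22,32): 10 bp
  [32,35): 3 bp
  [35,42): 7 bp
  [42,47): 5 bp
  [47,56): 9 bp
  [56,62): 6 bp
  [62,64): 2 bp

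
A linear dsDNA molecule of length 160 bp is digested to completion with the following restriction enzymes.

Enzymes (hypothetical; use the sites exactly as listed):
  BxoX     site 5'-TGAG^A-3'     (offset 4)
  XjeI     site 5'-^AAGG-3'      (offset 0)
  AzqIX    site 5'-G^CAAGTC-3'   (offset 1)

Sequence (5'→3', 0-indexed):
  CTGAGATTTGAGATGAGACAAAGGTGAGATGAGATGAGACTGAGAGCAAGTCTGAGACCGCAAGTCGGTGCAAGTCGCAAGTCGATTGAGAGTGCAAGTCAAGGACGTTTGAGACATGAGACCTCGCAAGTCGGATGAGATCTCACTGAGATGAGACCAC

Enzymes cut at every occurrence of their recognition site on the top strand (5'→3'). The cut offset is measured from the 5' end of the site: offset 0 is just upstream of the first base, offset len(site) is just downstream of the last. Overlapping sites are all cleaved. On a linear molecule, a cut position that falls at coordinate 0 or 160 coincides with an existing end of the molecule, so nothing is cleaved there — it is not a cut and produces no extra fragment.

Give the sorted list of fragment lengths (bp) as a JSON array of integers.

Per-enzyme occurrences:
  BxoX TGAGA/4: at [1, 8, 13, 24, 29, 34, 40, 52, 86, 109, 116, 135, 146, 151] ⇒ [5, 12, 17, 28, 33, 38, 44, 56, 90, 113, 120, 139, 150, 155]
  XjeI AAGG/0: at [20, 100] ⇒ [20, 100]
  AzqIX GCAAGTC/1: at [45, 59, 69, 76, 93, 125] ⇒ [46, 60, 70, 77, 94, 126]

Pooled cuts: [5, 12, 17, 20, 28, 33, 38, 44, 46, 56, 60, 70, 77, 90, 94, 100, 113, 120, 126, 139, 150, 155]

Fragment lengths:
  [0,5): 5 bp
  [5,12): 7 bp
  [12,17): 5 bp
  [17,20): 3 bp
  [20,28): 8 bp
  [28,33): 5 bp
  [33,38): 5 bp
  [38,44): 6 bp
  [44,46): 2 bp
  [46,56): 10 bp
  [56,60): 4 bp
  [60,70): 10 bp
  [70,77): 7 bp
  [77,90): 13 bp
  [90,94): 4 bp
  [94,100): 6 bp
  [100,113): 13 bp
  [113,120): 7 bp
  [120,126): 6 bp
  [126,139): 13 bp
  [139,150): 11 bp
  [150,155): 5 bp
  [155,160): 5 bp

[2,3,4,4,5,5,5,5,5,5,6,6,6,7,7,7,8,10,10,11,13,13,13]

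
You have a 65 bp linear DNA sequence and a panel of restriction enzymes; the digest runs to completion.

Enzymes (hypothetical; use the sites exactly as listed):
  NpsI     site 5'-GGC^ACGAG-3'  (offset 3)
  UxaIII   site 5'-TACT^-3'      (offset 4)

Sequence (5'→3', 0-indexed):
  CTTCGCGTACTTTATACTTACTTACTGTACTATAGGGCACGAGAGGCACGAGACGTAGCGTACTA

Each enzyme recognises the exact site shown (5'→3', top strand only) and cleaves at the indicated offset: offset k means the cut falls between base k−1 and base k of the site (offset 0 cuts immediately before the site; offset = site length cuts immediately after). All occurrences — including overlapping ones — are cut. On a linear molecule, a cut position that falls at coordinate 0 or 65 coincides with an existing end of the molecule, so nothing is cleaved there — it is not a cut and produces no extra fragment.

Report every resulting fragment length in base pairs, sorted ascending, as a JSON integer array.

Scan for sites:
  NpsI GGCACGAG/3: at [35, 44] ⇒ [38, 47]
  UxaIII TACT/4: at [7, 14, 18, 22, 27, 60] ⇒ [11, 18, 22, 26, 31, 64]

Pooled cuts: [11, 18, 22, 26, 31, 38, 47, 64]

Fragment lengths:
  [0,11): 11 bp
  [11,18): 7 bp
  [18,22): 4 bp
  [22,26): 4 bp
  [26,31): 5 bp
  [31,38): 7 bp
  [38,47): 9 bp
  [47,64): 17 bp
  [64,65): 1 bp

[1,4,4,5,7,7,9,11,17]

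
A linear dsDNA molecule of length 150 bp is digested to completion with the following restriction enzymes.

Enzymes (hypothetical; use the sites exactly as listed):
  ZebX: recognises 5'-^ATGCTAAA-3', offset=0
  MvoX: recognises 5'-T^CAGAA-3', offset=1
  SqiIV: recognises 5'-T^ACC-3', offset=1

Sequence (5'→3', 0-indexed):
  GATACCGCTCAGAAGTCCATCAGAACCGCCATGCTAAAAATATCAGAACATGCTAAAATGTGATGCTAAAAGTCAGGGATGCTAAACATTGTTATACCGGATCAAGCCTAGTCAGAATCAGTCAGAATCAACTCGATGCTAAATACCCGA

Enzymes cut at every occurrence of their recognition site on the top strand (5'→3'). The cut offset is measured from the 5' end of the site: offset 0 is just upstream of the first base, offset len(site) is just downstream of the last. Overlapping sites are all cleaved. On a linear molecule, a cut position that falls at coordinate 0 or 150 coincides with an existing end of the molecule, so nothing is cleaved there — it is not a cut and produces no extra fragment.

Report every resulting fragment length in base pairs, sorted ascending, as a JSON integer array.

[3,6,6,6,9,10,10,11,13,13,13,16,17,17]

Scan for sites:
  ZebX (ATGCTAAA, off=0): starts [30, 49, 62, 78, 135] → cuts [30, 49, 62, 78, 135]
  MvoX (TCAGAA, off=1): starts [8, 19, 42, 111, 121] → cuts [9, 20, 43, 112, 122]
  SqiIV (TACC, off=1): starts [2, 94, 143] → cuts [3, 95, 144]

All cut coordinates (distinct, sorted): [3, 9, 20, 30, 43, 49, 62, 78, 95, 112, 122, 135, 144]

Fragments:
  [0,3): 3 bp
  [3,9): 6 bp
  [9,20): 11 bp
  [20,30): 10 bp
  [30,43): 13 bp
  [43,49): 6 bp
  [49,62): 13 bp
  [62,78): 16 bp
  [78,95): 17 bp
  [95,112): 17 bp
  [112,122): 10 bp
  [122,135): 13 bp
  [135,144): 9 bp
  [144,150): 6 bp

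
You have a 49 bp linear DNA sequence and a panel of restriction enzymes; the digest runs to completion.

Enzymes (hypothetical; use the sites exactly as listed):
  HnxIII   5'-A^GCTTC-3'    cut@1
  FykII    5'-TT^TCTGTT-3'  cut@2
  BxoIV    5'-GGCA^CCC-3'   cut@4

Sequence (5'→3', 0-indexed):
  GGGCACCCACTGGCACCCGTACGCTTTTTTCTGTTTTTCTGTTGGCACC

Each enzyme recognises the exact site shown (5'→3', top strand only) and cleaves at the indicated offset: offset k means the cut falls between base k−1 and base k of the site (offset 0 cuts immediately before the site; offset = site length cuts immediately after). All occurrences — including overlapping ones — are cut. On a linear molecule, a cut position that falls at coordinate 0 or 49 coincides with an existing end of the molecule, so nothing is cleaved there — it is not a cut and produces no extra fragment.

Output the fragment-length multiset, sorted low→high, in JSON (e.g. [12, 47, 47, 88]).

Per-enzyme occurrences:
  HnxIII (AGCTTC, off=1): no sites
  FykII (TTTCTGTT, off=2): starts [27, 35] → cuts [29, 37]
  BxoIV (GGCACCC, off=4): starts [1, 11] → cuts [5, 15]

Pooled cuts: [5, 15, 29, 37]

Fragments:
  [0,5): 5 bp
  [5,15): 10 bp
  [15,29): 14 bp
  [29,37): 8 bp
  [37,49): 12 bp

[5,8,10,12,14]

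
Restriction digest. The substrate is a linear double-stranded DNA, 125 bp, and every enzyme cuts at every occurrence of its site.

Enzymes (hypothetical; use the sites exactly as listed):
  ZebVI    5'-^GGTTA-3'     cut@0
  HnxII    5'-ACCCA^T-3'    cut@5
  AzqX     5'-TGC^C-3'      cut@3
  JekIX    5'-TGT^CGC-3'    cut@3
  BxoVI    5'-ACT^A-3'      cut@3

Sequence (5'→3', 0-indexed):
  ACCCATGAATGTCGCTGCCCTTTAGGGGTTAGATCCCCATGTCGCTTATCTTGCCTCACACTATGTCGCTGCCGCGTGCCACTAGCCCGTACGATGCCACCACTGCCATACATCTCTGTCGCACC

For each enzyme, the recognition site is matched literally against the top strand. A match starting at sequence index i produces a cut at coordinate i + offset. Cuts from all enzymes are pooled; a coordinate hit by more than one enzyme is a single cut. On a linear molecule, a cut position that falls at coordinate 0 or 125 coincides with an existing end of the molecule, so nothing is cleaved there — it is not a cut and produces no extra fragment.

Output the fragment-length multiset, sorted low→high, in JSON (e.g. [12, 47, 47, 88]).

Per-enzyme occurrences:
  ZebVI GGTTA/0: at [26] ⇒ [26]
  HnxII ACCCAT/5: at [0] ⇒ [5]
  AzqX TGCC/3: at [15, 51, 69, 76, 94, 103] ⇒ [18, 54, 72, 79, 97, 106]
  JekIX TGTCGC/3: at [9, 39, 63, 116] ⇒ [12, 42, 66, 119]
  BxoVI ACTA/3: at [59, 80] ⇒ [62, 83]

Pooled cuts: [5, 12, 18, 26, 42, 54, 62, 66, 72, 79, 83, 97, 106, 119]

Fragments:
  [0,5): 5 bp
  [5,12): 7 bp
  [12,18): 6 bp
  [18,26): 8 bp
  [26,42): 16 bp
  [42,54): 12 bp
  [54,62): 8 bp
  [62,66): 4 bp
  [66,72): 6 bp
  [72,79): 7 bp
  [79,83): 4 bp
  [83,97): 14 bp
  [97,106): 9 bp
  [106,119): 13 bp
  [119,125): 6 bp

[4,4,5,6,6,6,7,7,8,8,9,12,13,14,16]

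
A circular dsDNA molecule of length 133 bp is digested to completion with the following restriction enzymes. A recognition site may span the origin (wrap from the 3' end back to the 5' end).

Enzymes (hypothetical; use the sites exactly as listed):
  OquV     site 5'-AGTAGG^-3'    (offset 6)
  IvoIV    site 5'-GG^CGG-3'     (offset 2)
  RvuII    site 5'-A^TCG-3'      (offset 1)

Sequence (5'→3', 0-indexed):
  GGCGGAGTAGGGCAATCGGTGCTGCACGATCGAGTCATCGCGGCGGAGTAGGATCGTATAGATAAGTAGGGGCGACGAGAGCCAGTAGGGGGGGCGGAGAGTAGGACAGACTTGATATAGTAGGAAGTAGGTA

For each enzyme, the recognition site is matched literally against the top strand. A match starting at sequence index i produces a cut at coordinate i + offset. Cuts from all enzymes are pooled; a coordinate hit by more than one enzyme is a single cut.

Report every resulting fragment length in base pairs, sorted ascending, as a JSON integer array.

[1,4,4,5,6,7,8,9,9,11,14,17,19,19]

Site scan:
  OquV (AGTAGG, off=6): starts [5, 46, 64, 83, 99, 118, 125] → cuts [11, 52, 70, 89, 105, 124, 131]
  IvoIV (GGCGG, off=2): starts [0, 41, 92] → cuts [2, 43, 94]
  RvuII (ATCG, off=1): starts [14, 28, 36, 52] → cuts [15, 29, 37, 53]

All cut coordinates (distinct, sorted): [2, 11, 15, 29, 37, 43, 52, 53, 70, 89, 94, 105, 124, 131]

Fragments:
  2→11: 9 bp
  11→15: 4 bp
  15→29: 14 bp
  29→37: 8 bp
  37→43: 6 bp
  43→52: 9 bp
  52→53: 1 bp
  53→70: 17 bp
  70→89: 19 bp
  89→94: 5 bp
  94→105: 11 bp
  105→124: 19 bp
  124→131: 7 bp
  131→2 (wrap): 133-131+2 = 4 bp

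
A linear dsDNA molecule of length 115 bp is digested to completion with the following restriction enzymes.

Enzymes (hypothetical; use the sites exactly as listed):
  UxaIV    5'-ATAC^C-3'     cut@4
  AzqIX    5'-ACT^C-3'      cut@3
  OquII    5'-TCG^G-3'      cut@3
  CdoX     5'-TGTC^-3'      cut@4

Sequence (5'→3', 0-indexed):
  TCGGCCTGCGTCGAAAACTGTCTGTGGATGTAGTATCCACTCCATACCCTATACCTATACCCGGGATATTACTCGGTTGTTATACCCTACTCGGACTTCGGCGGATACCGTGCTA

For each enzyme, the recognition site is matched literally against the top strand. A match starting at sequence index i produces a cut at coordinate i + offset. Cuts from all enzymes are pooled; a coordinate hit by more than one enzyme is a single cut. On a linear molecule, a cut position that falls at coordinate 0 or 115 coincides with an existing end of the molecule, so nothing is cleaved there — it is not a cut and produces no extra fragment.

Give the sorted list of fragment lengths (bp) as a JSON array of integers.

Site scan:
  UxaIV (ATACC, off=4): starts [43, 50, 56, 81, 104] → cuts [47, 54, 60, 85, 108]
  AzqIX (ACTC, off=3): starts [38, 70, 88] → cuts [41, 73, 91]
  OquII (TCGG, off=3): starts [0, 72, 90, 97] → cuts [3, 75, 93, 100]
  CdoX (TGTC, off=4): starts [18] → cuts [22]

Pooled cuts: [3, 22, 41, 47, 54, 60, 73, 75, 85, 91, 93, 100, 108]

Fragments:
  [0,3): 3 bp
  [3,22): 19 bp
  [22,41): 19 bp
  [41,47): 6 bp
  [47,54): 7 bp
  [54,60): 6 bp
  [60,73): 13 bp
  [73,75): 2 bp
  [75,85): 10 bp
  [85,91): 6 bp
  [91,93): 2 bp
  [93,100): 7 bp
  [100,108): 8 bp
  [108,115): 7 bp

[2,2,3,6,6,6,7,7,7,8,10,13,19,19]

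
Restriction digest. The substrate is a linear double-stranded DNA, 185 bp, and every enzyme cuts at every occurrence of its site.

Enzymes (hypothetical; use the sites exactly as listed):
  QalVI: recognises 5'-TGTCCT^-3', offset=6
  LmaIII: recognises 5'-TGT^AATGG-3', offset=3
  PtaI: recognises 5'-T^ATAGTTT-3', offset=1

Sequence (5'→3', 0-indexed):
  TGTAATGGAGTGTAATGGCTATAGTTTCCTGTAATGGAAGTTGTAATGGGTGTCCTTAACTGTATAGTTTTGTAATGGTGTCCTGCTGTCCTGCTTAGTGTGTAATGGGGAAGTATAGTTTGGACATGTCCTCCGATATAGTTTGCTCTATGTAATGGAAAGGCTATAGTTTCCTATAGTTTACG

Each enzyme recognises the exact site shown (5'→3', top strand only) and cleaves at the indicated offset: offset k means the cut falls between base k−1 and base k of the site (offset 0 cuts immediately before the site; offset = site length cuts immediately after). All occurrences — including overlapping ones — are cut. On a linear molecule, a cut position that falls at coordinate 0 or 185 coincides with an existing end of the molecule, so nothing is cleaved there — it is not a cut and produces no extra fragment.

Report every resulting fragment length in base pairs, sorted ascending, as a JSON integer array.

Scan for sites:
  QalVI (TGTCCT, off=6): starts [50, 78, 86, 126] → cuts [56, 84, 92, 132]
  LmaIII (TGTAATGG, off=3): starts [0, 10, 29, 41, 70, 100, 150] → cuts [3, 13, 32, 44, 73, 103, 153]
  PtaI (TATAGTTT, off=1): starts [19, 62, 113, 136, 164, 174] → cuts [20, 63, 114, 137, 165, 175]

Pooled cuts: [3, 13, 20, 32, 44, 56, 63, 73, 84, 92, 103, 114, 132, 137, 153, 165, 175]

Fragments:
  [0,3): 3 bp
  [3,13): 10 bp
  [13,20): 7 bp
  [20,32): 12 bp
  [32,44): 12 bp
  [44,56): 12 bp
  [56,63): 7 bp
  [63,73): 10 bp
  [73,84): 11 bp
  [84,92): 8 bp
  [92,103): 11 bp
  [103,114): 11 bp
  [114,132): 18 bp
  [132,137): 5 bp
  [137,153): 16 bp
  [153,165): 12 bp
  [165,175): 10 bp
  [175,185): 10 bp

[3,5,7,7,8,10,10,10,10,11,11,11,12,12,12,12,16,18]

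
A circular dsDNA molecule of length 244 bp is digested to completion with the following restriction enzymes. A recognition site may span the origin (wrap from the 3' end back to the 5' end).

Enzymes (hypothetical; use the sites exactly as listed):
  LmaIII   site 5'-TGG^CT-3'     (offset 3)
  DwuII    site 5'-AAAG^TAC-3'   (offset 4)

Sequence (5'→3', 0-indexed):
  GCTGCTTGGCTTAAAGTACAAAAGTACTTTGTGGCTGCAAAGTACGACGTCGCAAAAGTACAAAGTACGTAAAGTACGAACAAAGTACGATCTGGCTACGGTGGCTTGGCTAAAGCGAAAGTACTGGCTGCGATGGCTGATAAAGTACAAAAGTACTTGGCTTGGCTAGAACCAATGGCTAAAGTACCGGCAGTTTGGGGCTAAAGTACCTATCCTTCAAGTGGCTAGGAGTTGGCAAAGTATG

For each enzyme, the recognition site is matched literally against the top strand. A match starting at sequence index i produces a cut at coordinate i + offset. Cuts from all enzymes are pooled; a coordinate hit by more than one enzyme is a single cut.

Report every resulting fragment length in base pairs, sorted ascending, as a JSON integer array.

[5,5,6,6,7,7,7,8,8,8,8,9,9,9,9,10,10,11,12,13,16,18,21,22]

Scan for sites:
  LmaIII TGGCT/3: at [6, 31, 92, 101, 106, 124, 133, 157, 162, 175, 221, 242] ⇒ [1, 9, 34, 95, 104, 109, 127, 136, 160, 165, 178, 224]
  DwuII AAAGTAC/4: at [12, 20, 38, 54, 61, 70, 81, 117, 141, 149, 180, 202] ⇒ [16, 24, 42, 58, 65, 74, 85, 121, 145, 153, 184, 206]

All cut coordinates (distinct, sorted): [1, 9, 16, 24, 34, 42, 58, 65, 74, 85, 95, 104, 109, 121, 127, 136, 145, 153, 160, 165, 178, 184, 206, 224]

Fragment lengths:
  1→9: 8 bp
  9→16: 7 bp
  16→24: 8 bp
  24→34: 10 bp
  34→42: 8 bp
  42→58: 16 bp
  58→65: 7 bp
  65→74: 9 bp
  74→85: 11 bp
  85→95: 10 bp
  95→104: 9 bp
  104→109: 5 bp
  109→121: 12 bp
  121→127: 6 bp
  127→136: 9 bp
  136→145: 9 bp
  145→153: 8 bp
  153→160: 7 bp
  160→165: 5 bp
  165→178: 13 bp
  178→184: 6 bp
  184→206: 22 bp
  206→224: 18 bp
  224→1 (wrap): 244-224+1 = 21 bp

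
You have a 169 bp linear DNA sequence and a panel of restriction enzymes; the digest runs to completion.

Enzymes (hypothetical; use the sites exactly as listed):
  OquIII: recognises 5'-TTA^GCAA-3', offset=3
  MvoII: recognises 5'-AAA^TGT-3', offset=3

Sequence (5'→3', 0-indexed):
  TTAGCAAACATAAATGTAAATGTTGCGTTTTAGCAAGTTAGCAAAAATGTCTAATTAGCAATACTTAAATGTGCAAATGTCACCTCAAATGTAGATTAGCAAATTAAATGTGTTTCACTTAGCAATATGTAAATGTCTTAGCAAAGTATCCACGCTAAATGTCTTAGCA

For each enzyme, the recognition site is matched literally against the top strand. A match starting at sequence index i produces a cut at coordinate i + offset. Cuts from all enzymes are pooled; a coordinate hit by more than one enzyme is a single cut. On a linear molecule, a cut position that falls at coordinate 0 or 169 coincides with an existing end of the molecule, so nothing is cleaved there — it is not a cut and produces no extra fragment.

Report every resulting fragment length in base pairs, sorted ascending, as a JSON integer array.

Per-enzyme occurrences:
  OquIII (TTAGCAA, off=3): starts [0, 29, 37, 54, 95, 118, 137] → cuts [3, 32, 40, 57, 98, 121, 140]
  MvoII (AAATGT, off=3): starts [11, 17, 44, 66, 74, 86, 105, 130, 156] → cuts [14, 20, 47, 69, 77, 89, 108, 133, 159]

All cut coordinates (distinct, sorted): [3, 14, 20, 32, 40, 47, 57, 69, 77, 89, 98, 108, 121, 133, 140, 159]

Fragment lengths:
  [0,3): 3 bp
  [3,14): 11 bp
  [14,20): 6 bp
  [20,32): 12 bp
  [32,40): 8 bp
  [40,47): 7 bp
  [47,57): 10 bp
  [57,69): 12 bp
  [69,77): 8 bp
  [77,89): 12 bp
  [89,98): 9 bp
  [98,108): 10 bp
  [108,121): 13 bp
  [121,133): 12 bp
  [133,140): 7 bp
  [140,159): 19 bp
  [159,169): 10 bp

[3,6,7,7,8,8,9,10,10,10,11,12,12,12,12,13,19]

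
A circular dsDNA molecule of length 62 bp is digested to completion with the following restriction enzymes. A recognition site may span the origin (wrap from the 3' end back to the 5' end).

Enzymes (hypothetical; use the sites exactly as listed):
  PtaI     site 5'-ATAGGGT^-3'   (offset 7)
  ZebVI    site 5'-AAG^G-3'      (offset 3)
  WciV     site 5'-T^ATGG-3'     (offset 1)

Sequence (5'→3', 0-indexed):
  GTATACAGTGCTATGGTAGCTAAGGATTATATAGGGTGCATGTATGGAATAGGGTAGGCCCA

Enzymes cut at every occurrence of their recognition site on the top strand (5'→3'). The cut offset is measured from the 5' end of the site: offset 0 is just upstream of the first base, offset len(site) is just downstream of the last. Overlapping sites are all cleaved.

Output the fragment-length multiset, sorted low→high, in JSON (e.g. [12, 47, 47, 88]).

Per-enzyme occurrences:
  PtaI (ATAGGGT, off=7): starts [30, 48] → cuts [37, 55]
  ZebVI (AAGG, off=3): starts [21] → cuts [24]
  WciV (TATGG, off=1): starts [11, 42] → cuts [12, 43]

All cut coordinates (distinct, sorted): [12, 24, 37, 43, 55]

Fragments:
  12→24: 12 bp
  24→37: 13 bp
  37→43: 6 bp
  43→55: 12 bp
  55→12 (wrap): 62-55+12 = 19 bp

[6,12,12,13,19]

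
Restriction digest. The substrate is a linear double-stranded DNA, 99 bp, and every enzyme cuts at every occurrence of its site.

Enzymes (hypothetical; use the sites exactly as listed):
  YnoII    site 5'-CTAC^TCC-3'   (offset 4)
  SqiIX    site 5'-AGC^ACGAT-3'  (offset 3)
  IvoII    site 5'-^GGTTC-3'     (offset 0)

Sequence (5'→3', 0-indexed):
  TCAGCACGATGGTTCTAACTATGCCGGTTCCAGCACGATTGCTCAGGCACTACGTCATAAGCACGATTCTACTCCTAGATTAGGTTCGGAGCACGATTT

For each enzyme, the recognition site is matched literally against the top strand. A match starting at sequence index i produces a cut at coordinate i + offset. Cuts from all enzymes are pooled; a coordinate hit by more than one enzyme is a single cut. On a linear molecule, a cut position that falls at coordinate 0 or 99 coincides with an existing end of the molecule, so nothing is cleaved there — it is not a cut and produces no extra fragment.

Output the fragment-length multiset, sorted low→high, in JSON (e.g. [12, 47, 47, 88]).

Site scan:
  YnoII (CTACTCC, off=4): starts [68] → cuts [72]
  SqiIX (AGCACGAT, off=3): starts [2, 31, 59, 89] → cuts [5, 34, 62, 92]
  IvoII (GGTTC, off=0): starts [10, 25, 82] → cuts [10, 25, 82]

Pooled cuts: [5, 10, 25, 34, 62, 72, 82, 92]

Fragment lengths:
  [0,5): 5 bp
  [5,10): 5 bp
  [10,25): 15 bp
  [25,34): 9 bp
  [34,62): 28 bp
  [62,72): 10 bp
  [72,82): 10 bp
  [82,92): 10 bp
  [92,99): 7 bp

[5,5,7,9,10,10,10,15,28]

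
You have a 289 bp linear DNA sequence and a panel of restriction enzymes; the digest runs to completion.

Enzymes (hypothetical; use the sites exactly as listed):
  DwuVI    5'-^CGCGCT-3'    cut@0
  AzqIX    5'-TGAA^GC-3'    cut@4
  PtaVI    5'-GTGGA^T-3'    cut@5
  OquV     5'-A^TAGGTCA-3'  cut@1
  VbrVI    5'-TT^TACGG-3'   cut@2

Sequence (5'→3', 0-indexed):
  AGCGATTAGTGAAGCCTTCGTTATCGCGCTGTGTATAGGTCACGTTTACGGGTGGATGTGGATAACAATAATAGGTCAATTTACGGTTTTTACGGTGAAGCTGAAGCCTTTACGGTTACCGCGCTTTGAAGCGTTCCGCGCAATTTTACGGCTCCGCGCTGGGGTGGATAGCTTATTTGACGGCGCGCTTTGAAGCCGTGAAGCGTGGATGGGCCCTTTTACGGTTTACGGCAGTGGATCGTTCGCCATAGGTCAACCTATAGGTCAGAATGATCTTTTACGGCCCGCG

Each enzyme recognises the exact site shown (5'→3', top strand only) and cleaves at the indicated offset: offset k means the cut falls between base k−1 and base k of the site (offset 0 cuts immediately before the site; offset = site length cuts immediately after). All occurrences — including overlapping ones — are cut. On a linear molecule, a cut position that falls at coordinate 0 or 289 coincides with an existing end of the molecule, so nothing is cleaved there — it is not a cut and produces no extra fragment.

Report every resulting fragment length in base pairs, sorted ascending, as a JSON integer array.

[5,6,6,7,7,8,8,9,9,9,9,10,10,10,10,11,11,11,11,11,11,12,12,13,14,15,16,18]

Site scan:
  DwuVI (CGCGCT, off=0): starts [24, 119, 154, 183] → cuts [24, 119, 154, 183]
  AzqIX (TGAAGC, off=4): starts [9, 95, 101, 126, 190, 198] → cuts [13, 99, 105, 130, 194, 202]
  PtaVI (GTGGAT, off=5): starts [51, 57, 163, 204, 233] → cuts [56, 62, 168, 209, 238]
  OquV (ATAGGTCA, off=1): starts [34, 70, 247, 259] → cuts [35, 71, 248, 260]
  VbrVI (TTTACGG, off=2): starts [44, 79, 88, 108, 144, 217, 224, 276] → cuts [46, 81, 90, 110, 146, 219, 226, 278]

Pooled cuts: [13, 24, 35, 46, 56, 62, 71, 81, 90, 99, 105, 110, 119, 130, 146, 154, 168, 183, 194, 202, 209, 219, 226, 238, 248, 260, 278]

Fragment lengths:
  [0,13): 13 bp
  [13,24): 11 bp
  [24,35): 11 bp
  [35,46): 11 bp
  [46,56): 10 bp
  [56,62): 6 bp
  [62,71): 9 bp
  [71,81): 10 bp
  [81,90): 9 bp
  [90,99): 9 bp
  [99,105): 6 bp
  [105,110): 5 bp
  [110,119): 9 bp
  [119,130): 11 bp
  [130,146): 16 bp
  [146,154): 8 bp
  [154,168): 14 bp
  [168,183): 15 bp
  [183,194): 11 bp
  [194,202): 8 bp
  [202,209): 7 bp
  [209,219): 10 bp
  [219,226): 7 bp
  [226,238): 12 bp
  [238,248): 10 bp
  [248,260): 12 bp
  [260,278): 18 bp
  [278,289): 11 bp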